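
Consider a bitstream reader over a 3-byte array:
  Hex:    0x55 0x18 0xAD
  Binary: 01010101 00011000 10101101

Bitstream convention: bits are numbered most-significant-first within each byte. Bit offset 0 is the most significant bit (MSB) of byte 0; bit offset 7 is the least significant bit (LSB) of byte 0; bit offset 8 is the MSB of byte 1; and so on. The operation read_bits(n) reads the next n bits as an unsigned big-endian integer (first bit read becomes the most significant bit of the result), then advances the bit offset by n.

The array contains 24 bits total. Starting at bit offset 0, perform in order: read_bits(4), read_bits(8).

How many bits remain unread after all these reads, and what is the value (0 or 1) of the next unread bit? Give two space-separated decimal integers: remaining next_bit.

Answer: 12 1

Derivation:
Read 1: bits[0:4] width=4 -> value=5 (bin 0101); offset now 4 = byte 0 bit 4; 20 bits remain
Read 2: bits[4:12] width=8 -> value=81 (bin 01010001); offset now 12 = byte 1 bit 4; 12 bits remain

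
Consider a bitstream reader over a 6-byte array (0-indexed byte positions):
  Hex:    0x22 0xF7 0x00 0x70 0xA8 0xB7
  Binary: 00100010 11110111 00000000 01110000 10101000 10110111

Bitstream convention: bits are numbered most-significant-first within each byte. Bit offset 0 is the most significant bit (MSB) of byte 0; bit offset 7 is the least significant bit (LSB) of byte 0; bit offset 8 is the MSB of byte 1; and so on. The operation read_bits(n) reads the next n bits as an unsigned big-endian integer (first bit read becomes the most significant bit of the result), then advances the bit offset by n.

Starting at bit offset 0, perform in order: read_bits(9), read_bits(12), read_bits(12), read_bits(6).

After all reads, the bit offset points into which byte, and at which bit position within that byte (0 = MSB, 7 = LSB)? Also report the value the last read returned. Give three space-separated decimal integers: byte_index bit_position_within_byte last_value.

Answer: 4 7 20

Derivation:
Read 1: bits[0:9] width=9 -> value=69 (bin 001000101); offset now 9 = byte 1 bit 1; 39 bits remain
Read 2: bits[9:21] width=12 -> value=3808 (bin 111011100000); offset now 21 = byte 2 bit 5; 27 bits remain
Read 3: bits[21:33] width=12 -> value=225 (bin 000011100001); offset now 33 = byte 4 bit 1; 15 bits remain
Read 4: bits[33:39] width=6 -> value=20 (bin 010100); offset now 39 = byte 4 bit 7; 9 bits remain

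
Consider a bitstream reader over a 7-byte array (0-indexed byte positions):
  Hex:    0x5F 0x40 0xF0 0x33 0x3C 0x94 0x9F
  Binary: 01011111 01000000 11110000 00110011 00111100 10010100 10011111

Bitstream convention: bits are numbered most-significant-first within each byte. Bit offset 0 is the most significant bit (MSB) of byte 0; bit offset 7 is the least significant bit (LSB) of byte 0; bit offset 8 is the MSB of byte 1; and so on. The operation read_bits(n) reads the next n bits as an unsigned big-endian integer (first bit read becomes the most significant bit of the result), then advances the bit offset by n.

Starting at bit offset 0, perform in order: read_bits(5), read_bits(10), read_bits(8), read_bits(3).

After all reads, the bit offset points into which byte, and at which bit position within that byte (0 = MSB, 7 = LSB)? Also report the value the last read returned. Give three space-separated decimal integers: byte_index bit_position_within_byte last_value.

Read 1: bits[0:5] width=5 -> value=11 (bin 01011); offset now 5 = byte 0 bit 5; 51 bits remain
Read 2: bits[5:15] width=10 -> value=928 (bin 1110100000); offset now 15 = byte 1 bit 7; 41 bits remain
Read 3: bits[15:23] width=8 -> value=120 (bin 01111000); offset now 23 = byte 2 bit 7; 33 bits remain
Read 4: bits[23:26] width=3 -> value=0 (bin 000); offset now 26 = byte 3 bit 2; 30 bits remain

Answer: 3 2 0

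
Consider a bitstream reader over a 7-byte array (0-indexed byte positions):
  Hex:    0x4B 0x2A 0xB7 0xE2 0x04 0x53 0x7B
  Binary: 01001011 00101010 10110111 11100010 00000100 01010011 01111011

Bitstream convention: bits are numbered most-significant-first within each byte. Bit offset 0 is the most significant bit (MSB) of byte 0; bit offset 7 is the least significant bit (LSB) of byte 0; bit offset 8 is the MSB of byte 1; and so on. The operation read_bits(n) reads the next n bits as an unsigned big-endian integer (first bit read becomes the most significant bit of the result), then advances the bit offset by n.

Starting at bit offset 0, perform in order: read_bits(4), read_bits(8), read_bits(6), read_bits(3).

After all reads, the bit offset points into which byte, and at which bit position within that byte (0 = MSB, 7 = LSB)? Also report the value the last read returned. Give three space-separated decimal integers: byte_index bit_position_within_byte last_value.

Answer: 2 5 6

Derivation:
Read 1: bits[0:4] width=4 -> value=4 (bin 0100); offset now 4 = byte 0 bit 4; 52 bits remain
Read 2: bits[4:12] width=8 -> value=178 (bin 10110010); offset now 12 = byte 1 bit 4; 44 bits remain
Read 3: bits[12:18] width=6 -> value=42 (bin 101010); offset now 18 = byte 2 bit 2; 38 bits remain
Read 4: bits[18:21] width=3 -> value=6 (bin 110); offset now 21 = byte 2 bit 5; 35 bits remain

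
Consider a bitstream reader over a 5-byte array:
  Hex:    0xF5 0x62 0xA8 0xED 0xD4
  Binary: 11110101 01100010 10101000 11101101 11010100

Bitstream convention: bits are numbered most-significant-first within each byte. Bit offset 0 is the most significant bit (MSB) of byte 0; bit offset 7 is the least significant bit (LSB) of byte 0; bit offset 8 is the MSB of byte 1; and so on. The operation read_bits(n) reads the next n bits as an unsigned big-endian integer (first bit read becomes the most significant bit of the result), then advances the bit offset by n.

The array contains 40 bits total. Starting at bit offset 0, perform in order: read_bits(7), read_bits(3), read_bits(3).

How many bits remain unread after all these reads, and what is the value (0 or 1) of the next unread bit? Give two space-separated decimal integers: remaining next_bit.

Read 1: bits[0:7] width=7 -> value=122 (bin 1111010); offset now 7 = byte 0 bit 7; 33 bits remain
Read 2: bits[7:10] width=3 -> value=5 (bin 101); offset now 10 = byte 1 bit 2; 30 bits remain
Read 3: bits[10:13] width=3 -> value=4 (bin 100); offset now 13 = byte 1 bit 5; 27 bits remain

Answer: 27 0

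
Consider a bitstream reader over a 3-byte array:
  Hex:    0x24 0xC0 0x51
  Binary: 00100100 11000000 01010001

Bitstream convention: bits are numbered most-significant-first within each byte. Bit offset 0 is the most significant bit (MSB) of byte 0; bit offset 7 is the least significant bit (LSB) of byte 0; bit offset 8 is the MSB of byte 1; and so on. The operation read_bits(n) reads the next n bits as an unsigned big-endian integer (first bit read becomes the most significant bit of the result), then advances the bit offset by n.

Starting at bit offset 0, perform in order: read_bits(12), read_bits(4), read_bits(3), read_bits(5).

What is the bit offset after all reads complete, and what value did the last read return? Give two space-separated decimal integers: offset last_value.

Read 1: bits[0:12] width=12 -> value=588 (bin 001001001100); offset now 12 = byte 1 bit 4; 12 bits remain
Read 2: bits[12:16] width=4 -> value=0 (bin 0000); offset now 16 = byte 2 bit 0; 8 bits remain
Read 3: bits[16:19] width=3 -> value=2 (bin 010); offset now 19 = byte 2 bit 3; 5 bits remain
Read 4: bits[19:24] width=5 -> value=17 (bin 10001); offset now 24 = byte 3 bit 0; 0 bits remain

Answer: 24 17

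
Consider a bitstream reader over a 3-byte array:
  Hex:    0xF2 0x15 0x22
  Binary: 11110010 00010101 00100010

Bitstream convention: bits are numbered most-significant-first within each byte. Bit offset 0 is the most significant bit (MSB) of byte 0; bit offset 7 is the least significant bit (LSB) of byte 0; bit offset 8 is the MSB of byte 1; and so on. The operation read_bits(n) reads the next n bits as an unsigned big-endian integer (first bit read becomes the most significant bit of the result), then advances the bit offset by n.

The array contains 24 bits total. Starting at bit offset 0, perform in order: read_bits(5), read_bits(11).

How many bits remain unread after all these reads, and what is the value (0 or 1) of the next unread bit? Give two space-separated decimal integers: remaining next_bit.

Answer: 8 0

Derivation:
Read 1: bits[0:5] width=5 -> value=30 (bin 11110); offset now 5 = byte 0 bit 5; 19 bits remain
Read 2: bits[5:16] width=11 -> value=533 (bin 01000010101); offset now 16 = byte 2 bit 0; 8 bits remain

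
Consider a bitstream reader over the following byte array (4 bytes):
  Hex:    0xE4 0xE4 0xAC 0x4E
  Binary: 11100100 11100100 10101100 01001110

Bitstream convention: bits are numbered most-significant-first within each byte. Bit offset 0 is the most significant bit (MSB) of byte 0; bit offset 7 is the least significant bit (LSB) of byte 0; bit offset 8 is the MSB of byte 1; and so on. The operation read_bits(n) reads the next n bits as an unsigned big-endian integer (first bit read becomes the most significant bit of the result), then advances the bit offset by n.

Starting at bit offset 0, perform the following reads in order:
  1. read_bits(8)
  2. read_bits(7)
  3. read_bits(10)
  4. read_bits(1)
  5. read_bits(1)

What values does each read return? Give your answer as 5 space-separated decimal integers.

Read 1: bits[0:8] width=8 -> value=228 (bin 11100100); offset now 8 = byte 1 bit 0; 24 bits remain
Read 2: bits[8:15] width=7 -> value=114 (bin 1110010); offset now 15 = byte 1 bit 7; 17 bits remain
Read 3: bits[15:25] width=10 -> value=344 (bin 0101011000); offset now 25 = byte 3 bit 1; 7 bits remain
Read 4: bits[25:26] width=1 -> value=1 (bin 1); offset now 26 = byte 3 bit 2; 6 bits remain
Read 5: bits[26:27] width=1 -> value=0 (bin 0); offset now 27 = byte 3 bit 3; 5 bits remain

Answer: 228 114 344 1 0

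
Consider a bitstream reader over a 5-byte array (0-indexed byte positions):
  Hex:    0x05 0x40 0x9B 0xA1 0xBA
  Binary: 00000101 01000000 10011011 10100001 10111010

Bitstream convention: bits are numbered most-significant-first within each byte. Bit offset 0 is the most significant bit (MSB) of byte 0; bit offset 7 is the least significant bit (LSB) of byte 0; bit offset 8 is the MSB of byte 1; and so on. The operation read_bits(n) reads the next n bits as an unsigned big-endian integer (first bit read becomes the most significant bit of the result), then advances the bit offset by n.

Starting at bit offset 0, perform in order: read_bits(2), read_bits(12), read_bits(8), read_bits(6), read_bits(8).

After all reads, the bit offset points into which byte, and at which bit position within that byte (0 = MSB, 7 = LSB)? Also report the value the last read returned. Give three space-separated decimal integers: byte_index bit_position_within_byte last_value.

Read 1: bits[0:2] width=2 -> value=0 (bin 00); offset now 2 = byte 0 bit 2; 38 bits remain
Read 2: bits[2:14] width=12 -> value=336 (bin 000101010000); offset now 14 = byte 1 bit 6; 26 bits remain
Read 3: bits[14:22] width=8 -> value=38 (bin 00100110); offset now 22 = byte 2 bit 6; 18 bits remain
Read 4: bits[22:28] width=6 -> value=58 (bin 111010); offset now 28 = byte 3 bit 4; 12 bits remain
Read 5: bits[28:36] width=8 -> value=27 (bin 00011011); offset now 36 = byte 4 bit 4; 4 bits remain

Answer: 4 4 27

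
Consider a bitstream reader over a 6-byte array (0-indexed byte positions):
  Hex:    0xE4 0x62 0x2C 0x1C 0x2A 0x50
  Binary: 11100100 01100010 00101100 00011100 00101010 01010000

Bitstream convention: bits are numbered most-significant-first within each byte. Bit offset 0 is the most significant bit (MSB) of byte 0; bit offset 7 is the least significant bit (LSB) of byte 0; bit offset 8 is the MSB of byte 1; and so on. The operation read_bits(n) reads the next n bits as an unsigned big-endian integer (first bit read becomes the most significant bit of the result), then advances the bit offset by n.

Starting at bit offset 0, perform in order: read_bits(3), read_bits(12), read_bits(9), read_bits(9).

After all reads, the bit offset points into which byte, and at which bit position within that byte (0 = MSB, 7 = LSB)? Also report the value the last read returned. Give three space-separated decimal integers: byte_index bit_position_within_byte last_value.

Read 1: bits[0:3] width=3 -> value=7 (bin 111); offset now 3 = byte 0 bit 3; 45 bits remain
Read 2: bits[3:15] width=12 -> value=561 (bin 001000110001); offset now 15 = byte 1 bit 7; 33 bits remain
Read 3: bits[15:24] width=9 -> value=44 (bin 000101100); offset now 24 = byte 3 bit 0; 24 bits remain
Read 4: bits[24:33] width=9 -> value=56 (bin 000111000); offset now 33 = byte 4 bit 1; 15 bits remain

Answer: 4 1 56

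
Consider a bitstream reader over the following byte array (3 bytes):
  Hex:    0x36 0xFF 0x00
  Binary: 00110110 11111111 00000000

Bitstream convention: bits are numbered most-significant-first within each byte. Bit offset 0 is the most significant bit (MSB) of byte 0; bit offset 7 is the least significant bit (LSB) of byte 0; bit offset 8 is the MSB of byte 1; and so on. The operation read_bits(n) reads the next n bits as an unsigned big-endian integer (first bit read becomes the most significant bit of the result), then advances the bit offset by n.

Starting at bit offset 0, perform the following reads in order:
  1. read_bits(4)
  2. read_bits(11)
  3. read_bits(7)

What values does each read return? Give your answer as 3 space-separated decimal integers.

Read 1: bits[0:4] width=4 -> value=3 (bin 0011); offset now 4 = byte 0 bit 4; 20 bits remain
Read 2: bits[4:15] width=11 -> value=895 (bin 01101111111); offset now 15 = byte 1 bit 7; 9 bits remain
Read 3: bits[15:22] width=7 -> value=64 (bin 1000000); offset now 22 = byte 2 bit 6; 2 bits remain

Answer: 3 895 64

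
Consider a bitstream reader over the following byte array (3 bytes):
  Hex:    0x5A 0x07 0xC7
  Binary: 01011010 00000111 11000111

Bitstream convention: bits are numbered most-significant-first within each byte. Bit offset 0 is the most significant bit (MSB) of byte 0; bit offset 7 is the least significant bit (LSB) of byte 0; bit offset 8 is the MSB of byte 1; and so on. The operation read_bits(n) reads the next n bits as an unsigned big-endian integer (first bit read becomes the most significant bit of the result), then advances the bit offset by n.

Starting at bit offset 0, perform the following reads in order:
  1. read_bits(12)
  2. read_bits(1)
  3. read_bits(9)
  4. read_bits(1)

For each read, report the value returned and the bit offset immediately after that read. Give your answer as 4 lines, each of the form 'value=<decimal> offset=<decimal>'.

Read 1: bits[0:12] width=12 -> value=1440 (bin 010110100000); offset now 12 = byte 1 bit 4; 12 bits remain
Read 2: bits[12:13] width=1 -> value=0 (bin 0); offset now 13 = byte 1 bit 5; 11 bits remain
Read 3: bits[13:22] width=9 -> value=497 (bin 111110001); offset now 22 = byte 2 bit 6; 2 bits remain
Read 4: bits[22:23] width=1 -> value=1 (bin 1); offset now 23 = byte 2 bit 7; 1 bits remain

Answer: value=1440 offset=12
value=0 offset=13
value=497 offset=22
value=1 offset=23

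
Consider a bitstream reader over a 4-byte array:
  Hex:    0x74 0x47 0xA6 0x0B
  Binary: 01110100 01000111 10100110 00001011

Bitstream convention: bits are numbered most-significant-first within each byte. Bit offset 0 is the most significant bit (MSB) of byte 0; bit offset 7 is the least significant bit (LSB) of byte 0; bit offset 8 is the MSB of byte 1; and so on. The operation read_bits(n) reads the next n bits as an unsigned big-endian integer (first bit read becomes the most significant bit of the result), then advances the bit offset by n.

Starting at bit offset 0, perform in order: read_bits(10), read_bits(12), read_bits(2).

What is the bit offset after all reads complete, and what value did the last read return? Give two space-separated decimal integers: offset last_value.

Read 1: bits[0:10] width=10 -> value=465 (bin 0111010001); offset now 10 = byte 1 bit 2; 22 bits remain
Read 2: bits[10:22] width=12 -> value=489 (bin 000111101001); offset now 22 = byte 2 bit 6; 10 bits remain
Read 3: bits[22:24] width=2 -> value=2 (bin 10); offset now 24 = byte 3 bit 0; 8 bits remain

Answer: 24 2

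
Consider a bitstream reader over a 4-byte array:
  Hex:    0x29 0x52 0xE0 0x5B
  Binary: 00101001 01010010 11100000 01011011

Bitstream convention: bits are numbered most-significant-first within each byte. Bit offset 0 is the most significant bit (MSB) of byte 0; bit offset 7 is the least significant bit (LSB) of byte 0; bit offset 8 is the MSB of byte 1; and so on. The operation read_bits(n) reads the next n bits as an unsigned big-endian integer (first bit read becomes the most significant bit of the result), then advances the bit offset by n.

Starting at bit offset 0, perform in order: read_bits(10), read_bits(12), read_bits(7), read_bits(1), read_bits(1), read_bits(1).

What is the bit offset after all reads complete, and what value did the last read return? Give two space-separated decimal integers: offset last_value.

Read 1: bits[0:10] width=10 -> value=165 (bin 0010100101); offset now 10 = byte 1 bit 2; 22 bits remain
Read 2: bits[10:22] width=12 -> value=1208 (bin 010010111000); offset now 22 = byte 2 bit 6; 10 bits remain
Read 3: bits[22:29] width=7 -> value=11 (bin 0001011); offset now 29 = byte 3 bit 5; 3 bits remain
Read 4: bits[29:30] width=1 -> value=0 (bin 0); offset now 30 = byte 3 bit 6; 2 bits remain
Read 5: bits[30:31] width=1 -> value=1 (bin 1); offset now 31 = byte 3 bit 7; 1 bits remain
Read 6: bits[31:32] width=1 -> value=1 (bin 1); offset now 32 = byte 4 bit 0; 0 bits remain

Answer: 32 1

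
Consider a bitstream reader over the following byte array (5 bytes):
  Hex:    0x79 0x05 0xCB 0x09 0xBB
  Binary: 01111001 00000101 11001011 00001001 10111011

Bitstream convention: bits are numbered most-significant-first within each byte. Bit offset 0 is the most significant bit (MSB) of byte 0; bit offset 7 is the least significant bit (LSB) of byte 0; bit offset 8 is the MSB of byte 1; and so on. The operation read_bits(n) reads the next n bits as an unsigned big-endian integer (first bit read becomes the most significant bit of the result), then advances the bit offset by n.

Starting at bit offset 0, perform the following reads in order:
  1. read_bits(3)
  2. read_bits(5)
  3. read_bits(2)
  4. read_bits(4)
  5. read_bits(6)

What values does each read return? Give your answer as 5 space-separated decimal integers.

Answer: 3 25 0 1 28

Derivation:
Read 1: bits[0:3] width=3 -> value=3 (bin 011); offset now 3 = byte 0 bit 3; 37 bits remain
Read 2: bits[3:8] width=5 -> value=25 (bin 11001); offset now 8 = byte 1 bit 0; 32 bits remain
Read 3: bits[8:10] width=2 -> value=0 (bin 00); offset now 10 = byte 1 bit 2; 30 bits remain
Read 4: bits[10:14] width=4 -> value=1 (bin 0001); offset now 14 = byte 1 bit 6; 26 bits remain
Read 5: bits[14:20] width=6 -> value=28 (bin 011100); offset now 20 = byte 2 bit 4; 20 bits remain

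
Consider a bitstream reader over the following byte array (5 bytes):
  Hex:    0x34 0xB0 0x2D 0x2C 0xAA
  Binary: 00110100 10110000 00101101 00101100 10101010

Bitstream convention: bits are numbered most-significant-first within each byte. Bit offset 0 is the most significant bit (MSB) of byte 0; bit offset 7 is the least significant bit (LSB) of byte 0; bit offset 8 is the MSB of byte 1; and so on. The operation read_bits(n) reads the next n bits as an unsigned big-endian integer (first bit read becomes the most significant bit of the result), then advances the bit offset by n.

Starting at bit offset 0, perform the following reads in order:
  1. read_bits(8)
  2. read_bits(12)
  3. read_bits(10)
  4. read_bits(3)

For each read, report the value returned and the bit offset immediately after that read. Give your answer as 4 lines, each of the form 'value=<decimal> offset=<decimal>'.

Read 1: bits[0:8] width=8 -> value=52 (bin 00110100); offset now 8 = byte 1 bit 0; 32 bits remain
Read 2: bits[8:20] width=12 -> value=2818 (bin 101100000010); offset now 20 = byte 2 bit 4; 20 bits remain
Read 3: bits[20:30] width=10 -> value=843 (bin 1101001011); offset now 30 = byte 3 bit 6; 10 bits remain
Read 4: bits[30:33] width=3 -> value=1 (bin 001); offset now 33 = byte 4 bit 1; 7 bits remain

Answer: value=52 offset=8
value=2818 offset=20
value=843 offset=30
value=1 offset=33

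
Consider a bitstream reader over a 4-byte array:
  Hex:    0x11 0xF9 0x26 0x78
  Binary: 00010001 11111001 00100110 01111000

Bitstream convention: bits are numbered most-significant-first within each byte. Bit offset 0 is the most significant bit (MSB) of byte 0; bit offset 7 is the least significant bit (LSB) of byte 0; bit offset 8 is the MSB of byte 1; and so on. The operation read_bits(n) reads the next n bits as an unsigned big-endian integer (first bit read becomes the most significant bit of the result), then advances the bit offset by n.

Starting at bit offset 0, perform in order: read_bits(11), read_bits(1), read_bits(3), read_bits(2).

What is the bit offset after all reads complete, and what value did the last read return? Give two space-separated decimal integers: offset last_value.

Read 1: bits[0:11] width=11 -> value=143 (bin 00010001111); offset now 11 = byte 1 bit 3; 21 bits remain
Read 2: bits[11:12] width=1 -> value=1 (bin 1); offset now 12 = byte 1 bit 4; 20 bits remain
Read 3: bits[12:15] width=3 -> value=4 (bin 100); offset now 15 = byte 1 bit 7; 17 bits remain
Read 4: bits[15:17] width=2 -> value=2 (bin 10); offset now 17 = byte 2 bit 1; 15 bits remain

Answer: 17 2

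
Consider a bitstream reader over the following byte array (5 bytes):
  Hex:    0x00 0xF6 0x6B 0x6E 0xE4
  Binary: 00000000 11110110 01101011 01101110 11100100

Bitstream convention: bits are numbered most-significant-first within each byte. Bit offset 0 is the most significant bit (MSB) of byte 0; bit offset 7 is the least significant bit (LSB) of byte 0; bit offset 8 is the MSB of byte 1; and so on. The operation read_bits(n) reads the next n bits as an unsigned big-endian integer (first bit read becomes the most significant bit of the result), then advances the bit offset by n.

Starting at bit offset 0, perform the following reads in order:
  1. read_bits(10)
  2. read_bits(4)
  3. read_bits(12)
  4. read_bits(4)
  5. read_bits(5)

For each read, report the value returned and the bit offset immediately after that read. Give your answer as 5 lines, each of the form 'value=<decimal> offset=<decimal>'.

Read 1: bits[0:10] width=10 -> value=3 (bin 0000000011); offset now 10 = byte 1 bit 2; 30 bits remain
Read 2: bits[10:14] width=4 -> value=13 (bin 1101); offset now 14 = byte 1 bit 6; 26 bits remain
Read 3: bits[14:26] width=12 -> value=2477 (bin 100110101101); offset now 26 = byte 3 bit 2; 14 bits remain
Read 4: bits[26:30] width=4 -> value=11 (bin 1011); offset now 30 = byte 3 bit 6; 10 bits remain
Read 5: bits[30:35] width=5 -> value=23 (bin 10111); offset now 35 = byte 4 bit 3; 5 bits remain

Answer: value=3 offset=10
value=13 offset=14
value=2477 offset=26
value=11 offset=30
value=23 offset=35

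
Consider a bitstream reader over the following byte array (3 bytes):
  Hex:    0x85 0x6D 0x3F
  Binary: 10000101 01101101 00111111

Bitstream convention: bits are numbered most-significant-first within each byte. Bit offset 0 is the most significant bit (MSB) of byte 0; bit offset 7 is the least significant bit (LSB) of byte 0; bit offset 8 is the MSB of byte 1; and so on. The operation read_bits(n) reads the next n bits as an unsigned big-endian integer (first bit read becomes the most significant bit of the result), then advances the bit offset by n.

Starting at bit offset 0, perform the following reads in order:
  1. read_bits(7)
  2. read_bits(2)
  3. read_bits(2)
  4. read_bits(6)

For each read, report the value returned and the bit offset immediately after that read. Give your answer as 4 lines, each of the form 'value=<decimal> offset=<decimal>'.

Answer: value=66 offset=7
value=2 offset=9
value=3 offset=11
value=26 offset=17

Derivation:
Read 1: bits[0:7] width=7 -> value=66 (bin 1000010); offset now 7 = byte 0 bit 7; 17 bits remain
Read 2: bits[7:9] width=2 -> value=2 (bin 10); offset now 9 = byte 1 bit 1; 15 bits remain
Read 3: bits[9:11] width=2 -> value=3 (bin 11); offset now 11 = byte 1 bit 3; 13 bits remain
Read 4: bits[11:17] width=6 -> value=26 (bin 011010); offset now 17 = byte 2 bit 1; 7 bits remain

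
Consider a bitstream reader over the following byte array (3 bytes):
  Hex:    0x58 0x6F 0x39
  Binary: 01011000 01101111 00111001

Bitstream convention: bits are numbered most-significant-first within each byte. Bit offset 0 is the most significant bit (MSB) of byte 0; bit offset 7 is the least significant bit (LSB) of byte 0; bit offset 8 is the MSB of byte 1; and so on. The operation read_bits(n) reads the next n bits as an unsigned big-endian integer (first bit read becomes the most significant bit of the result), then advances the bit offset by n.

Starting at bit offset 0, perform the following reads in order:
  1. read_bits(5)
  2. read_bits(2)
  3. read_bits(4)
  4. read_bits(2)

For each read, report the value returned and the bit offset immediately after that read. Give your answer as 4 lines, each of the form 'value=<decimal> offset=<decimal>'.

Read 1: bits[0:5] width=5 -> value=11 (bin 01011); offset now 5 = byte 0 bit 5; 19 bits remain
Read 2: bits[5:7] width=2 -> value=0 (bin 00); offset now 7 = byte 0 bit 7; 17 bits remain
Read 3: bits[7:11] width=4 -> value=3 (bin 0011); offset now 11 = byte 1 bit 3; 13 bits remain
Read 4: bits[11:13] width=2 -> value=1 (bin 01); offset now 13 = byte 1 bit 5; 11 bits remain

Answer: value=11 offset=5
value=0 offset=7
value=3 offset=11
value=1 offset=13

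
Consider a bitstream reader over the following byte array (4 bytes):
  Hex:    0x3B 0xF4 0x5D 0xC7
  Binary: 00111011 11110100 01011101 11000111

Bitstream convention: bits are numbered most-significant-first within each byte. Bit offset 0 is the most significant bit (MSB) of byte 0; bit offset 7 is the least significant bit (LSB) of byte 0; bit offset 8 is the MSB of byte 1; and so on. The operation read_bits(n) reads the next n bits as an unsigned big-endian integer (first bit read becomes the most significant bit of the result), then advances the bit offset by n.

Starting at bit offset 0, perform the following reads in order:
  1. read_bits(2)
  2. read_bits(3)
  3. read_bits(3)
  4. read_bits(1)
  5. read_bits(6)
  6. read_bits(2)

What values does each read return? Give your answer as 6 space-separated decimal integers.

Read 1: bits[0:2] width=2 -> value=0 (bin 00); offset now 2 = byte 0 bit 2; 30 bits remain
Read 2: bits[2:5] width=3 -> value=7 (bin 111); offset now 5 = byte 0 bit 5; 27 bits remain
Read 3: bits[5:8] width=3 -> value=3 (bin 011); offset now 8 = byte 1 bit 0; 24 bits remain
Read 4: bits[8:9] width=1 -> value=1 (bin 1); offset now 9 = byte 1 bit 1; 23 bits remain
Read 5: bits[9:15] width=6 -> value=58 (bin 111010); offset now 15 = byte 1 bit 7; 17 bits remain
Read 6: bits[15:17] width=2 -> value=0 (bin 00); offset now 17 = byte 2 bit 1; 15 bits remain

Answer: 0 7 3 1 58 0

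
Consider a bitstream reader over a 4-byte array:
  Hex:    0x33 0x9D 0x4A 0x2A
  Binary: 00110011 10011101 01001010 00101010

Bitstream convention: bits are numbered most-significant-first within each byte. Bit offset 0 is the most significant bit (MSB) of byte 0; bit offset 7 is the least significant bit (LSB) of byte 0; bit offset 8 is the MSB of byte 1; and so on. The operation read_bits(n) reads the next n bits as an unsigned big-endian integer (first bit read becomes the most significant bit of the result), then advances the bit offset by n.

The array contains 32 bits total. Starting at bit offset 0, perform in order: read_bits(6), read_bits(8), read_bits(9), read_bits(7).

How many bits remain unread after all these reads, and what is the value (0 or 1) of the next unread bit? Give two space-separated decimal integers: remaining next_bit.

Answer: 2 1

Derivation:
Read 1: bits[0:6] width=6 -> value=12 (bin 001100); offset now 6 = byte 0 bit 6; 26 bits remain
Read 2: bits[6:14] width=8 -> value=231 (bin 11100111); offset now 14 = byte 1 bit 6; 18 bits remain
Read 3: bits[14:23] width=9 -> value=165 (bin 010100101); offset now 23 = byte 2 bit 7; 9 bits remain
Read 4: bits[23:30] width=7 -> value=10 (bin 0001010); offset now 30 = byte 3 bit 6; 2 bits remain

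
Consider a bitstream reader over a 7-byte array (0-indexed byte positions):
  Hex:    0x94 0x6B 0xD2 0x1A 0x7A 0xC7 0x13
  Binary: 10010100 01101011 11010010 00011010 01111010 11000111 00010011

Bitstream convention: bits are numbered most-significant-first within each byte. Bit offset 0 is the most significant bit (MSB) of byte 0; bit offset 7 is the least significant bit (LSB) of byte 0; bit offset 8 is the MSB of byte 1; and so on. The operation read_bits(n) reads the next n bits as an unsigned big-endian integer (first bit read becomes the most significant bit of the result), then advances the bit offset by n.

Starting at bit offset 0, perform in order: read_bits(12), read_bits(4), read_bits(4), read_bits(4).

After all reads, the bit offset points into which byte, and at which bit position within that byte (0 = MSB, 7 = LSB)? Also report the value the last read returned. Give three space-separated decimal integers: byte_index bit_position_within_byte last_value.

Read 1: bits[0:12] width=12 -> value=2374 (bin 100101000110); offset now 12 = byte 1 bit 4; 44 bits remain
Read 2: bits[12:16] width=4 -> value=11 (bin 1011); offset now 16 = byte 2 bit 0; 40 bits remain
Read 3: bits[16:20] width=4 -> value=13 (bin 1101); offset now 20 = byte 2 bit 4; 36 bits remain
Read 4: bits[20:24] width=4 -> value=2 (bin 0010); offset now 24 = byte 3 bit 0; 32 bits remain

Answer: 3 0 2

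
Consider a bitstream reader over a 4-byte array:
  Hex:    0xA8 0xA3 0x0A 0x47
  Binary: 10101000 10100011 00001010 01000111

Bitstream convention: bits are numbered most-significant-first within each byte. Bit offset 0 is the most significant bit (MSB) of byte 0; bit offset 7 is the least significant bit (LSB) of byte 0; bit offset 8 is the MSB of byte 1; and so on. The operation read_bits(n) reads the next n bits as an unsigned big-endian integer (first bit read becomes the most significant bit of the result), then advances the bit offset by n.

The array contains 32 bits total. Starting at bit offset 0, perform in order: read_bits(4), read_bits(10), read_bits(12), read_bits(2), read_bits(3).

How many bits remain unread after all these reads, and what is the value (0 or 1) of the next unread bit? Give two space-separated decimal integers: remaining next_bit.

Read 1: bits[0:4] width=4 -> value=10 (bin 1010); offset now 4 = byte 0 bit 4; 28 bits remain
Read 2: bits[4:14] width=10 -> value=552 (bin 1000101000); offset now 14 = byte 1 bit 6; 18 bits remain
Read 3: bits[14:26] width=12 -> value=3113 (bin 110000101001); offset now 26 = byte 3 bit 2; 6 bits remain
Read 4: bits[26:28] width=2 -> value=0 (bin 00); offset now 28 = byte 3 bit 4; 4 bits remain
Read 5: bits[28:31] width=3 -> value=3 (bin 011); offset now 31 = byte 3 bit 7; 1 bits remain

Answer: 1 1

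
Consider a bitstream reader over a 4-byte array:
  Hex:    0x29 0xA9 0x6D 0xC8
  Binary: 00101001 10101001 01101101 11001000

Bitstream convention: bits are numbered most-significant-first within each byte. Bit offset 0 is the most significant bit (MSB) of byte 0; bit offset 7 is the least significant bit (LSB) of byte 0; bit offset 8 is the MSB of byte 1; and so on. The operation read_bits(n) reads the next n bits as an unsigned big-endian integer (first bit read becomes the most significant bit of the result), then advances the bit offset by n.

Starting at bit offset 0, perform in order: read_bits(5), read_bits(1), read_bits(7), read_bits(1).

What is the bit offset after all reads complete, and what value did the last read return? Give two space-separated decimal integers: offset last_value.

Answer: 14 0

Derivation:
Read 1: bits[0:5] width=5 -> value=5 (bin 00101); offset now 5 = byte 0 bit 5; 27 bits remain
Read 2: bits[5:6] width=1 -> value=0 (bin 0); offset now 6 = byte 0 bit 6; 26 bits remain
Read 3: bits[6:13] width=7 -> value=53 (bin 0110101); offset now 13 = byte 1 bit 5; 19 bits remain
Read 4: bits[13:14] width=1 -> value=0 (bin 0); offset now 14 = byte 1 bit 6; 18 bits remain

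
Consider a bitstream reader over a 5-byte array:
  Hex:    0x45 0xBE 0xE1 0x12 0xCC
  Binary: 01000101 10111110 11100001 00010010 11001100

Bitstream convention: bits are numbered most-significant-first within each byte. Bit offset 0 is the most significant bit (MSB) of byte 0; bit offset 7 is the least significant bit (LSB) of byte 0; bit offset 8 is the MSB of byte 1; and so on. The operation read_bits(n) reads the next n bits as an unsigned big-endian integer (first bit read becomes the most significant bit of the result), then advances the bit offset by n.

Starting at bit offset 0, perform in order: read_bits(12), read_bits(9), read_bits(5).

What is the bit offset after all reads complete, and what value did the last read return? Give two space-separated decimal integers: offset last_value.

Answer: 26 4

Derivation:
Read 1: bits[0:12] width=12 -> value=1115 (bin 010001011011); offset now 12 = byte 1 bit 4; 28 bits remain
Read 2: bits[12:21] width=9 -> value=476 (bin 111011100); offset now 21 = byte 2 bit 5; 19 bits remain
Read 3: bits[21:26] width=5 -> value=4 (bin 00100); offset now 26 = byte 3 bit 2; 14 bits remain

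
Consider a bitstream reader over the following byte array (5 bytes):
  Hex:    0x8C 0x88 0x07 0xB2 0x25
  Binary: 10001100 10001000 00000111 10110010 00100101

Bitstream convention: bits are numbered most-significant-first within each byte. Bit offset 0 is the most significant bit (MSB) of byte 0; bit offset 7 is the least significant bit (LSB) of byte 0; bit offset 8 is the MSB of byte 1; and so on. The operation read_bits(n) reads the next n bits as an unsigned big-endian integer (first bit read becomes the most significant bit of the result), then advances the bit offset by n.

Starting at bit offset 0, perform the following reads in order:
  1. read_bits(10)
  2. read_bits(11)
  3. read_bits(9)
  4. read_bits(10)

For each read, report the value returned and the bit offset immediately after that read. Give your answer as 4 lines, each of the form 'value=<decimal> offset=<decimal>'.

Read 1: bits[0:10] width=10 -> value=562 (bin 1000110010); offset now 10 = byte 1 bit 2; 30 bits remain
Read 2: bits[10:21] width=11 -> value=256 (bin 00100000000); offset now 21 = byte 2 bit 5; 19 bits remain
Read 3: bits[21:30] width=9 -> value=492 (bin 111101100); offset now 30 = byte 3 bit 6; 10 bits remain
Read 4: bits[30:40] width=10 -> value=549 (bin 1000100101); offset now 40 = byte 5 bit 0; 0 bits remain

Answer: value=562 offset=10
value=256 offset=21
value=492 offset=30
value=549 offset=40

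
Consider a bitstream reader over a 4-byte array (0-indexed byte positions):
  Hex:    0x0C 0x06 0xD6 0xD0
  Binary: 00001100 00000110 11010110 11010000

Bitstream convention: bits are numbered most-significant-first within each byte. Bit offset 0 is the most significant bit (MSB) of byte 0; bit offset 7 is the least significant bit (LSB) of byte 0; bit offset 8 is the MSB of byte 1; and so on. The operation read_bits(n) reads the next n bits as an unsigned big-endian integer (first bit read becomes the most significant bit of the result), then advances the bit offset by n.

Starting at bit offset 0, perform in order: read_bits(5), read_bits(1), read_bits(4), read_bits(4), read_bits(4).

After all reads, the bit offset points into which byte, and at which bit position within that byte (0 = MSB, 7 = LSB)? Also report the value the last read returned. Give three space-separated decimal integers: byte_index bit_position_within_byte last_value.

Answer: 2 2 11

Derivation:
Read 1: bits[0:5] width=5 -> value=1 (bin 00001); offset now 5 = byte 0 bit 5; 27 bits remain
Read 2: bits[5:6] width=1 -> value=1 (bin 1); offset now 6 = byte 0 bit 6; 26 bits remain
Read 3: bits[6:10] width=4 -> value=0 (bin 0000); offset now 10 = byte 1 bit 2; 22 bits remain
Read 4: bits[10:14] width=4 -> value=1 (bin 0001); offset now 14 = byte 1 bit 6; 18 bits remain
Read 5: bits[14:18] width=4 -> value=11 (bin 1011); offset now 18 = byte 2 bit 2; 14 bits remain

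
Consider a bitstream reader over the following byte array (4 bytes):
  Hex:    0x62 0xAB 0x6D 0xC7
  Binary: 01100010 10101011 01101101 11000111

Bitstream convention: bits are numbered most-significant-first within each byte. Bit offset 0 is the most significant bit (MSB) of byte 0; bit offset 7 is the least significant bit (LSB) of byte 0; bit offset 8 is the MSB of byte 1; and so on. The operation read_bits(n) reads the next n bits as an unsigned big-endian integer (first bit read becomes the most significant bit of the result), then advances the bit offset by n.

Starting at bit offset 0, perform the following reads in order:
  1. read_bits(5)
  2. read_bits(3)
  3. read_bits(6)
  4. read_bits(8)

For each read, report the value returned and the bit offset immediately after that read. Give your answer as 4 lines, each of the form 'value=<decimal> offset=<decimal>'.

Read 1: bits[0:5] width=5 -> value=12 (bin 01100); offset now 5 = byte 0 bit 5; 27 bits remain
Read 2: bits[5:8] width=3 -> value=2 (bin 010); offset now 8 = byte 1 bit 0; 24 bits remain
Read 3: bits[8:14] width=6 -> value=42 (bin 101010); offset now 14 = byte 1 bit 6; 18 bits remain
Read 4: bits[14:22] width=8 -> value=219 (bin 11011011); offset now 22 = byte 2 bit 6; 10 bits remain

Answer: value=12 offset=5
value=2 offset=8
value=42 offset=14
value=219 offset=22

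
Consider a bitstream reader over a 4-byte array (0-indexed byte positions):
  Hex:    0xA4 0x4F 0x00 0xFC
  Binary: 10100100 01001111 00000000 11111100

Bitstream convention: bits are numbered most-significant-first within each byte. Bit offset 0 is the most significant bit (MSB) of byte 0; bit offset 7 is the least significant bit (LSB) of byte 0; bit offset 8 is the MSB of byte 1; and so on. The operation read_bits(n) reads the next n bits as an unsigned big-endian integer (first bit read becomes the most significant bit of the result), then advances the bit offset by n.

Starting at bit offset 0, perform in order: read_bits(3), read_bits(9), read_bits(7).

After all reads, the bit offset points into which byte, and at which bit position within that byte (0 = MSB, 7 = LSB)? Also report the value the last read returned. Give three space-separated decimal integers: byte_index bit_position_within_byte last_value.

Read 1: bits[0:3] width=3 -> value=5 (bin 101); offset now 3 = byte 0 bit 3; 29 bits remain
Read 2: bits[3:12] width=9 -> value=68 (bin 001000100); offset now 12 = byte 1 bit 4; 20 bits remain
Read 3: bits[12:19] width=7 -> value=120 (bin 1111000); offset now 19 = byte 2 bit 3; 13 bits remain

Answer: 2 3 120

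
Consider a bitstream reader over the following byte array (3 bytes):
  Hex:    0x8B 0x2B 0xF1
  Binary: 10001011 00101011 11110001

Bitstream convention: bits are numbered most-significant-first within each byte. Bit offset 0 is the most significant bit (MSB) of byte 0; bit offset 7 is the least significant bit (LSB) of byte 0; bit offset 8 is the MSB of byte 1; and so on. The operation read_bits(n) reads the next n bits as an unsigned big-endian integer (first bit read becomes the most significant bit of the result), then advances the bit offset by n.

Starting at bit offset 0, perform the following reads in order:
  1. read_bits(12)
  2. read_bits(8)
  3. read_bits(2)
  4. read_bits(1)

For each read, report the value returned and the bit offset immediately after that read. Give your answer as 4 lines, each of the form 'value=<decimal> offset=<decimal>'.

Read 1: bits[0:12] width=12 -> value=2226 (bin 100010110010); offset now 12 = byte 1 bit 4; 12 bits remain
Read 2: bits[12:20] width=8 -> value=191 (bin 10111111); offset now 20 = byte 2 bit 4; 4 bits remain
Read 3: bits[20:22] width=2 -> value=0 (bin 00); offset now 22 = byte 2 bit 6; 2 bits remain
Read 4: bits[22:23] width=1 -> value=0 (bin 0); offset now 23 = byte 2 bit 7; 1 bits remain

Answer: value=2226 offset=12
value=191 offset=20
value=0 offset=22
value=0 offset=23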